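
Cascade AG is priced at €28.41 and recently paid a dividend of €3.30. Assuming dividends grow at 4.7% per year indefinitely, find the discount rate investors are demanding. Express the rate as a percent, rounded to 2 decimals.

Rearranging the constant-growth DDM: r = D₁/P₀ + g.
D₁ = 3.30 × (1 + 0.047) = 3.4551.
r = 3.4551 / 28.41 + 0.047 = 0.12162 + 0.047 = 0.16862

16.86%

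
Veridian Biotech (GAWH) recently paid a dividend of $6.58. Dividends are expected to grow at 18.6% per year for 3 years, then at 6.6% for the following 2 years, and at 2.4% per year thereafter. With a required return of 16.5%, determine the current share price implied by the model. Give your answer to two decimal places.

Three-stage DDM. Project D₁…D_5; terminal Gordon value at t=5 with g = 0.024; discount at r = 0.165.
D_1 = 7.8039
D_2 = 9.2554
D_3 = 10.9769
D_4 = 11.7014
D_5 = 12.4737
TV_5 = 12.7730/(0.165−0.024) = 90.5889
P₀ = Σ Dₜ/(1+r)ᵗ + TV_5/(1+r)^5 = 74.8380

$74.84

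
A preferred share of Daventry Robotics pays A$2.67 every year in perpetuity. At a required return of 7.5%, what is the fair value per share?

A$35.60

Zero-growth DDM (perpetuity): P₀ = D/r = 2.67 / 0.075 = 35.6000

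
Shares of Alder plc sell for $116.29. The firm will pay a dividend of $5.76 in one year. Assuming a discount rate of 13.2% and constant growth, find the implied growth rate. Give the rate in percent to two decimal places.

8.25%

From P₀ = D₁/(r − g), the implied growth is g = r − D₁/P₀.
g = 0.132 − 5.76/116.29 = 0.132 − 0.04953 = 0.08247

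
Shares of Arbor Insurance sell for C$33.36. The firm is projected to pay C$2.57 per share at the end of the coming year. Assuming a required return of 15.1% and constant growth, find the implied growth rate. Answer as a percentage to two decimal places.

7.40%

From P₀ = D₁/(r − g), the implied growth is g = r − D₁/P₀.
g = 0.151 − 2.57/33.36 = 0.151 − 0.07704 = 0.07396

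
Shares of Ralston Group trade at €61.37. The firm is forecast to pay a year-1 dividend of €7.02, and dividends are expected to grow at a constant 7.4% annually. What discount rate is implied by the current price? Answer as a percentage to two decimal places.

Rearranging the constant-growth DDM: r = D₁/P₀ + g.
r = 7.0200 / 61.37 + 0.074 = 0.11439 + 0.074 = 0.18839

18.84%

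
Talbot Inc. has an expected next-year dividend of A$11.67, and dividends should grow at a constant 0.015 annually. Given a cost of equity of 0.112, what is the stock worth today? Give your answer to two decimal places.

A$120.31

Gordon growth model: P₀ = D₁/(r − g), with D₁ = 11.67 given directly.
P₀ = 11.6700 / (0.112 − 0.015) = 11.6700 / 0.097 = 120.3093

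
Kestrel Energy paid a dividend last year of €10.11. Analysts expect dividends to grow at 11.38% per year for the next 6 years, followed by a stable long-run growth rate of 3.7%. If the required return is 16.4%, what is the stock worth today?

€115.50

Two-stage DDM. Project D₁…D_6 at 0.1138, terminal growth 0.037, discount at r = 0.164.
D_1 = 11.2605
D_2 = 12.5420
D_3 = 13.9692
D_4 = 15.5589
D_5 = 17.3295
D_6 = 19.3017
Terminal value at t=6: TV = D_7/(r−g) = 20.0158/(0.164−0.037) = 157.6048
P₀ = 11.2605/(1+0.164)^1 + 12.5420/(1+0.164)^2 + 13.9692/(1+0.164)^3 + 15.5589/(1+0.164)^4 + 17.3295/(1+0.164)^5 + 19.3017/(1+0.164)^6 + 157.6048/(1+0.164)^6 = 115.4995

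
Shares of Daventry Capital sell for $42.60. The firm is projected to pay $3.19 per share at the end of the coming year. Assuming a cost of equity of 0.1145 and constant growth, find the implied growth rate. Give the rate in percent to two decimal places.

From P₀ = D₁/(r − g), the implied growth is g = r − D₁/P₀.
g = 0.1145 − 3.19/42.60 = 0.1145 − 0.07488 = 0.03962

3.96%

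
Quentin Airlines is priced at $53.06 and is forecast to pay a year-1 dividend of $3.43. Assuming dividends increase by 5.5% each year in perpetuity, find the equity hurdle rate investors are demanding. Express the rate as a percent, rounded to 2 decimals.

11.96%

Rearranging the constant-growth DDM: r = D₁/P₀ + g.
r = 3.4300 / 53.06 + 0.055 = 0.06464 + 0.055 = 0.11964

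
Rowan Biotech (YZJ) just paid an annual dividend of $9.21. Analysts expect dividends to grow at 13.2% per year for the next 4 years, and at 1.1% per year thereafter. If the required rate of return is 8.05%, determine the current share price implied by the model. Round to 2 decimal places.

$202.85

Two-stage DDM. Project D₁…D_4 at 0.132, terminal growth 0.011, discount at r = 0.0805.
D_1 = 10.4257
D_2 = 11.8019
D_3 = 13.3598
D_4 = 15.1233
Terminal value at t=4: TV = D_5/(r−g) = 15.2896/(0.0805−0.011) = 219.9944
P₀ = 10.4257/(1+0.0805)^1 + 11.8019/(1+0.0805)^2 + 13.3598/(1+0.0805)^3 + 15.1233/(1+0.0805)^4 + 219.9944/(1+0.0805)^4 = 202.8474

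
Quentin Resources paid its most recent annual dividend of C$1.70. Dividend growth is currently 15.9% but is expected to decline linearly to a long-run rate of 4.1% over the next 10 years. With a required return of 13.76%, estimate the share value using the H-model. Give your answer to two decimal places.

H-model: P₀ = D₀[(1+g_L) + H(g_S−g_L)]/(r−g_L), with H = 10/2 = 5.
P₀ = 1.70 × [(1+0.041) + 5×(0.159−0.041)] / (0.1376−0.041)
   = 1.70 × 1.6310 / 0.0966 = 28.7029

C$28.70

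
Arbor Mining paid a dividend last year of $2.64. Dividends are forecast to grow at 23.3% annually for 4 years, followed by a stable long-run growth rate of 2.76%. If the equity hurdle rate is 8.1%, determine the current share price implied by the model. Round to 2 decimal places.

$100.82

Two-stage DDM. Project D₁…D_4 at 0.233, terminal growth 0.0276, discount at r = 0.081.
D_1 = 3.2551
D_2 = 4.0136
D_3 = 4.9487
D_4 = 6.1018
Terminal value at t=4: TV = D_5/(r−g) = 6.2702/(0.081−0.0276) = 117.4192
P₀ = 3.2551/(1+0.081)^1 + 4.0136/(1+0.081)^2 + 4.9487/(1+0.081)^3 + 6.1018/(1+0.081)^4 + 117.4192/(1+0.081)^4 = 100.8195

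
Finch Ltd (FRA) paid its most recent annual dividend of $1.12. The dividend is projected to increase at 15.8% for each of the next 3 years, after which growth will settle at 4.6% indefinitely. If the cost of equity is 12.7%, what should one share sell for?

Two-stage DDM. Project D₁…D_3 at 0.158, terminal growth 0.046, discount at r = 0.127.
D_1 = 1.2970
D_2 = 1.5019
D_3 = 1.7392
Terminal value at t=3: TV = D_4/(r−g) = 1.8192/(0.127−0.046) = 22.4590
P₀ = 1.2970/(1+0.127)^1 + 1.5019/(1+0.127)^2 + 1.7392/(1+0.127)^3 + 22.4590/(1+0.127)^3 = 19.2381

$19.24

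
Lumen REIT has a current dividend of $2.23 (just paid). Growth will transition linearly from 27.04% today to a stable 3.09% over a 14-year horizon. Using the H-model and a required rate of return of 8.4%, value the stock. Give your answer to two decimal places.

H-model: P₀ = D₀[(1+g_L) + H(g_S−g_L)]/(r−g_L), with H = 14/2 = 7.
P₀ = 2.23 × [(1+0.0309) + 7×(0.2704−0.0309)] / (0.084−0.0309)
   = 2.23 × 2.7074 / 0.0531 = 113.7006

$113.70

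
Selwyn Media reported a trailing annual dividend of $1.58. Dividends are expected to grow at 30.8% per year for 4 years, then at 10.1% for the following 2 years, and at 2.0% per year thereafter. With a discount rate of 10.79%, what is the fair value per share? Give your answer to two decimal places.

$51.00

Three-stage DDM. Project D₁…D_6; terminal Gordon value at t=6 with g = 0.02; discount at r = 0.1079.
D_1 = 2.0666
D_2 = 2.7032
D_3 = 3.5357
D_4 = 4.6247
D_5 = 5.0918
D_6 = 5.6061
TV_6 = 5.7182/(0.1079−0.02) = 65.0540
P₀ = Σ Dₜ/(1+r)ᵗ + TV_6/(1+r)^6 = 50.9973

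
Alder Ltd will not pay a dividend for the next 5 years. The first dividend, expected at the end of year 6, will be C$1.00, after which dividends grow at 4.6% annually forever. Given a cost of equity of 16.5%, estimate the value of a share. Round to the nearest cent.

Deferred-dividend DDM. At t=5 the remaining stream is a growing perpetuity with first payment D_6 = 1.00.
V_5 = D_6/(r−g) = 1.00/(0.165−0.046) = 8.4034
P₀ = V_5/(1+r)^5 = 8.4034/(1+0.165)^5 = 3.9158

C$3.92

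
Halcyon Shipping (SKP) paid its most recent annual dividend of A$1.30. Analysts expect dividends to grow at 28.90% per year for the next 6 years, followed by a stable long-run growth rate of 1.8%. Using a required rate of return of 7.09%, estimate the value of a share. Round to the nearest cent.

A$91.76

Two-stage DDM. Project D₁…D_6 at 0.289, terminal growth 0.018, discount at r = 0.0709.
D_1 = 1.6757
D_2 = 2.1600
D_3 = 2.7842
D_4 = 3.5888
D_5 = 4.6260
D_6 = 5.9629
Terminal value at t=6: TV = D_7/(r−g) = 6.0703/(0.0709−0.018) = 114.7501
P₀ = 1.6757/(1+0.0709)^1 + 2.1600/(1+0.0709)^2 + 2.7842/(1+0.0709)^3 + 3.5888/(1+0.0709)^4 + 4.6260/(1+0.0709)^5 + 5.9629/(1+0.0709)^6 + 114.7501/(1+0.0709)^6 = 91.7598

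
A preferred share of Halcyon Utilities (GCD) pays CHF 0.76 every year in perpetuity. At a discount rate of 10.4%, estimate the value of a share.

Zero-growth DDM (perpetuity): P₀ = D/r = 0.76 / 0.104 = 7.3077

CHF 7.31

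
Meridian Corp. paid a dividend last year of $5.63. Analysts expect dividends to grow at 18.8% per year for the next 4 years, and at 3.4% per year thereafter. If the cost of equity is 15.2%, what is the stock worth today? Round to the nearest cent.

Two-stage DDM. Project D₁…D_4 at 0.188, terminal growth 0.034, discount at r = 0.152.
D_1 = 6.6884
D_2 = 7.9459
D_3 = 9.4397
D_4 = 11.2144
Terminal value at t=4: TV = D_5/(r−g) = 11.5956/(0.152−0.034) = 98.2681
P₀ = 6.6884/(1+0.152)^1 + 7.9459/(1+0.152)^2 + 9.4397/(1+0.152)^3 + 11.2144/(1+0.152)^4 + 98.2681/(1+0.152)^4 = 80.1312

$80.13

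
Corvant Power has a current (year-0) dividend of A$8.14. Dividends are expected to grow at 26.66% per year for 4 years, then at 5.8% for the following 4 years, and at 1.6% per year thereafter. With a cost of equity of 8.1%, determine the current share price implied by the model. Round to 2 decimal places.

Three-stage DDM. Project D₁…D_8; terminal Gordon value at t=8 with g = 0.016; discount at r = 0.081.
D_1 = 10.3101
D_2 = 13.0588
D_3 = 16.5403
D_4 = 20.9499
D_5 = 22.1650
D_6 = 23.4506
D_7 = 24.8107
D_8 = 26.2497
TV_8 = 26.6697/(0.081−0.016) = 410.3036
P₀ = Σ Dₜ/(1+r)ᵗ + TV_8/(1+r)^8 = 327.3596

A$327.36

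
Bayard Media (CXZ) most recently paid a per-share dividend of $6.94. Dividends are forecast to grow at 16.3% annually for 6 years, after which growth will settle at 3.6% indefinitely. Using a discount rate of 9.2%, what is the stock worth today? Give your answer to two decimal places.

$239.57

Two-stage DDM. Project D₁…D_6 at 0.163, terminal growth 0.036, discount at r = 0.092.
D_1 = 8.0712
D_2 = 9.3868
D_3 = 10.9169
D_4 = 12.6963
D_5 = 14.7658
D_6 = 17.1727
Terminal value at t=6: TV = D_7/(r−g) = 17.7909/(0.092−0.036) = 317.6943
P₀ = 8.0712/(1+0.092)^1 + 9.3868/(1+0.092)^2 + 10.9169/(1+0.092)^3 + 12.6963/(1+0.092)^4 + 14.7658/(1+0.092)^5 + 17.1727/(1+0.092)^6 + 317.6943/(1+0.092)^6 = 239.5706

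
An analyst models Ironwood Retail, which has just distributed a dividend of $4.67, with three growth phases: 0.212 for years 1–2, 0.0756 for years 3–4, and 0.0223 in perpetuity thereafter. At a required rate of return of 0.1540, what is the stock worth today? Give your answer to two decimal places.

Three-stage DDM. Project D₁…D_4; terminal Gordon value at t=4 with g = 0.0223; discount at r = 0.154.
D_1 = 5.6600
D_2 = 6.8600
D_3 = 7.3786
D_4 = 7.9364
TV_4 = 8.1134/(0.154−0.0223) = 61.6050
P₀ = Σ Dₜ/(1+r)ᵗ + TV_4/(1+r)^4 = 54.0693

$54.07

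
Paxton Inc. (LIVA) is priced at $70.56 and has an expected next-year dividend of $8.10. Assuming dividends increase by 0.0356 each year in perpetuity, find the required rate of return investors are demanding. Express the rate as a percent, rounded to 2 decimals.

15.04%

Rearranging the constant-growth DDM: r = D₁/P₀ + g.
r = 8.1000 / 70.56 + 0.0356 = 0.11480 + 0.0356 = 0.15040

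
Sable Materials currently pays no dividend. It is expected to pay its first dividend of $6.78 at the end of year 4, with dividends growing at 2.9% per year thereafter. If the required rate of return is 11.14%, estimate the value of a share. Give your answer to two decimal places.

Deferred-dividend DDM. At t=3 the remaining stream is a growing perpetuity with first payment D_4 = 6.78.
V_3 = D_4/(r−g) = 6.78/(0.1114−0.029) = 82.2816
P₀ = V_3/(1+r)^3 = 82.2816/(1+0.1114)^3 = 59.9365

$59.94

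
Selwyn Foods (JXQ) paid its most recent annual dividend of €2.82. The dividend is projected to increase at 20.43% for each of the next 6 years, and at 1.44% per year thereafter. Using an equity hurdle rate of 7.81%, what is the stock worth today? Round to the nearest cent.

€112.63

Two-stage DDM. Project D₁…D_6 at 0.2043, terminal growth 0.0144, discount at r = 0.0781.
D_1 = 3.3961
D_2 = 4.0900
D_3 = 4.9255
D_4 = 5.9318
D_5 = 7.1437
D_6 = 8.6031
Terminal value at t=6: TV = D_7/(r−g) = 8.7270/(0.0781−0.0144) = 137.0020
P₀ = 3.3961/(1+0.0781)^1 + 4.0900/(1+0.0781)^2 + 4.9255/(1+0.0781)^3 + 5.9318/(1+0.0781)^4 + 7.1437/(1+0.0781)^5 + 8.6031/(1+0.0781)^6 + 137.0020/(1+0.0781)^6 = 112.6259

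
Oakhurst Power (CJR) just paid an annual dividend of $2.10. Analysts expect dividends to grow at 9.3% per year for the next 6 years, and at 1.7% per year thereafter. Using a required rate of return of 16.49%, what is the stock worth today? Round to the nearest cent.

$19.99

Two-stage DDM. Project D₁…D_6 at 0.093, terminal growth 0.017, discount at r = 0.1649.
D_1 = 2.2953
D_2 = 2.5088
D_3 = 2.7421
D_4 = 2.9971
D_5 = 3.2758
D_6 = 3.5805
Terminal value at t=6: TV = D_7/(r−g) = 3.6413/(0.1649−0.017) = 24.6203
P₀ = 2.2953/(1+0.1649)^1 + 2.5088/(1+0.1649)^2 + 2.7421/(1+0.1649)^3 + 2.9971/(1+0.1649)^4 + 3.2758/(1+0.1649)^5 + 3.5805/(1+0.1649)^6 + 24.6203/(1+0.1649)^6 = 19.9942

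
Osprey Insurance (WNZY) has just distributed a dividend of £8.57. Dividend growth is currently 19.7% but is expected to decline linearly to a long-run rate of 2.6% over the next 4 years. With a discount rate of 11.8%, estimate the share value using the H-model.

£127.43

H-model: P₀ = D₀[(1+g_L) + H(g_S−g_L)]/(r−g_L), with H = 4/2 = 2.
P₀ = 8.57 × [(1+0.026) + 2×(0.197−0.026)] / (0.118−0.026)
   = 8.57 × 1.3680 / 0.092 = 127.4322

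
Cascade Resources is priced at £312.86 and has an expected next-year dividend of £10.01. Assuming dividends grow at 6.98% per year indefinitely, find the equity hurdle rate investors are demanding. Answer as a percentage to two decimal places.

Rearranging the constant-growth DDM: r = D₁/P₀ + g.
r = 10.0100 / 312.86 + 0.0698 = 0.03200 + 0.0698 = 0.10180

10.18%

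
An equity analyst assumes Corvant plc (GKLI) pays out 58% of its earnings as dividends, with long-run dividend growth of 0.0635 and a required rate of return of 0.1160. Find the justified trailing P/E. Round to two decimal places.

11.75

Justified trailing P/E = b(1+g)/(r−g) = 0.58×(1+0.0635)/(0.116−0.0635) = 11.7491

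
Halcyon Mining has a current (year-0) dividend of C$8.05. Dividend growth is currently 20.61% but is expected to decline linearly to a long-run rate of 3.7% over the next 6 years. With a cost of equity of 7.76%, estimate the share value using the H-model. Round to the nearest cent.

C$306.20

H-model: P₀ = D₀[(1+g_L) + H(g_S−g_L)]/(r−g_L), with H = 6/2 = 3.
P₀ = 8.05 × [(1+0.037) + 3×(0.2061−0.037)] / (0.0776−0.037)
   = 8.05 × 1.5443 / 0.0406 = 306.1974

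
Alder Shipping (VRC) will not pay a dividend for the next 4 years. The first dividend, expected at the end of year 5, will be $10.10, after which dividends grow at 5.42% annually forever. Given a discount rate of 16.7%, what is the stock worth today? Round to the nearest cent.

Deferred-dividend DDM. At t=4 the remaining stream is a growing perpetuity with first payment D_5 = 10.10.
V_4 = D_5/(r−g) = 10.10/(0.167−0.0542) = 89.5390
P₀ = V_4/(1+r)^4 = 89.5390/(1+0.167)^4 = 48.2757

$48.28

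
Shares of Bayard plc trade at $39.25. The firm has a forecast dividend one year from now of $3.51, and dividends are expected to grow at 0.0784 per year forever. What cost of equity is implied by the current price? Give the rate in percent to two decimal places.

Rearranging the constant-growth DDM: r = D₁/P₀ + g.
r = 3.5100 / 39.25 + 0.0784 = 0.08943 + 0.0784 = 0.16783

16.78%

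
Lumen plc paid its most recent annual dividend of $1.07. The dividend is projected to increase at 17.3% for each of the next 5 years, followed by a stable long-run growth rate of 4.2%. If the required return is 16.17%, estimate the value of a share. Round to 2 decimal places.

$15.28

Two-stage DDM. Project D₁…D_5 at 0.173, terminal growth 0.042, discount at r = 0.1617.
D_1 = 1.2551
D_2 = 1.4722
D_3 = 1.7269
D_4 = 2.0257
D_5 = 2.3761
Terminal value at t=5: TV = D_6/(r−g) = 2.4759/(0.1617−0.042) = 20.6846
P₀ = 1.2551/(1+0.1617)^1 + 1.4722/(1+0.1617)^2 + 1.7269/(1+0.1617)^3 + 2.0257/(1+0.1617)^4 + 2.3761/(1+0.1617)^5 + 20.6846/(1+0.1617)^5 = 15.2845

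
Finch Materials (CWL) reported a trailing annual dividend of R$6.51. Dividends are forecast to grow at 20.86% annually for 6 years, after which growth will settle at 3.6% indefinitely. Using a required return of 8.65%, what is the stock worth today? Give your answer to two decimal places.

R$310.67

Two-stage DDM. Project D₁…D_6 at 0.2086, terminal growth 0.036, discount at r = 0.0865.
D_1 = 7.8680
D_2 = 9.5092
D_3 = 11.4929
D_4 = 13.8903
D_5 = 16.7878
D_6 = 20.2897
Terminal value at t=6: TV = D_7/(r−g) = 21.0202/(0.0865−0.036) = 416.2410
P₀ = 7.8680/(1+0.0865)^1 + 9.5092/(1+0.0865)^2 + 11.4929/(1+0.0865)^3 + 13.8903/(1+0.0865)^4 + 16.7878/(1+0.0865)^5 + 20.2897/(1+0.0865)^6 + 416.2410/(1+0.0865)^6 = 310.6737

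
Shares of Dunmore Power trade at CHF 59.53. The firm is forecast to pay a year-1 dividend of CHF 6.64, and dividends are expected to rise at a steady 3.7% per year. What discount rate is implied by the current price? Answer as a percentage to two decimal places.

Rearranging the constant-growth DDM: r = D₁/P₀ + g.
r = 6.6400 / 59.53 + 0.037 = 0.11154 + 0.037 = 0.14854

14.85%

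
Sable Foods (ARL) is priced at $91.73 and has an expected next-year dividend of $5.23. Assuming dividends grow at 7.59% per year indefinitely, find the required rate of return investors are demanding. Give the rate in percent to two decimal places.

13.29%

Rearranging the constant-growth DDM: r = D₁/P₀ + g.
r = 5.2300 / 91.73 + 0.0759 = 0.05702 + 0.0759 = 0.13292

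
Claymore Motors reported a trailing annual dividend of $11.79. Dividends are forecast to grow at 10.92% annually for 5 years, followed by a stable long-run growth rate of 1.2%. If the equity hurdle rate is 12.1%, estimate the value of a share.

Two-stage DDM. Project D₁…D_5 at 0.1092, terminal growth 0.012, discount at r = 0.121.
D_1 = 13.0775
D_2 = 14.5055
D_3 = 16.0895
D_4 = 17.8465
D_5 = 19.7953
Terminal value at t=5: TV = D_6/(r−g) = 20.0329/(0.121−0.012) = 183.7880
P₀ = 13.0775/(1+0.121)^1 + 14.5055/(1+0.121)^2 + 16.0895/(1+0.121)^3 + 17.8465/(1+0.121)^4 + 19.7953/(1+0.121)^5 + 183.7880/(1+0.121)^5 = 160.9363

$160.94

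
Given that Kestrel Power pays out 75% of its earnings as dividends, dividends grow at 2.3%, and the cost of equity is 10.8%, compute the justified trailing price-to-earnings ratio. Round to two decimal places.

Justified trailing P/E = b(1+g)/(r−g) = 0.75×(1+0.023)/(0.108−0.023) = 9.0265

9.03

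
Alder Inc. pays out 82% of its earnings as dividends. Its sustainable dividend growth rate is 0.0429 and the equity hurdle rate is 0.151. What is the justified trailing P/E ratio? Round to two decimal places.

Justified trailing P/E = b(1+g)/(r−g) = 0.82×(1+0.0429)/(0.151−0.0429) = 7.9110

7.91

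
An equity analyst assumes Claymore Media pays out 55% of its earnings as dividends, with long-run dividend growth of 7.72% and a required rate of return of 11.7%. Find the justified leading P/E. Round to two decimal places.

Justified leading P/E = b/(r−g) = 0.55/(0.117−0.0772) = 13.8191

13.82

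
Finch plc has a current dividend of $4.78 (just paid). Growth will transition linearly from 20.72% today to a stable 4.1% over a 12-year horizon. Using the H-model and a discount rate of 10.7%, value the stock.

$147.62

H-model: P₀ = D₀[(1+g_L) + H(g_S−g_L)]/(r−g_L), with H = 12/2 = 6.
P₀ = 4.78 × [(1+0.041) + 6×(0.2072−0.041)] / (0.107−0.041)
   = 4.78 × 2.0382 / 0.066 = 147.6151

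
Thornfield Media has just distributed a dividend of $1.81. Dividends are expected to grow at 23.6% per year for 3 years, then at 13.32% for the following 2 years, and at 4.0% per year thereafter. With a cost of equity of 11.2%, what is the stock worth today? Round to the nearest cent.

Three-stage DDM. Project D₁…D_5; terminal Gordon value at t=5 with g = 0.04; discount at r = 0.112.
D_1 = 2.2372
D_2 = 2.7651
D_3 = 3.4177
D_4 = 3.8729
D_5 = 4.3888
TV_5 = 4.5644/(0.112−0.04) = 63.3940
P₀ = Σ Dₜ/(1+r)ᵗ + TV_5/(1+r)^5 = 49.1318

$49.13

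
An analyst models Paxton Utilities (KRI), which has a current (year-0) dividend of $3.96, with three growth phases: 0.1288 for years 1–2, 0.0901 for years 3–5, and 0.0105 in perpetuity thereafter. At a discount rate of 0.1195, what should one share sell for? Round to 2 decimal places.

$53.93

Three-stage DDM. Project D₁…D_5; terminal Gordon value at t=5 with g = 0.0105; discount at r = 0.1195.
D_1 = 4.4700
D_2 = 5.0458
D_3 = 5.5004
D_4 = 5.9960
D_5 = 6.5362
TV_5 = 6.6049/(0.1195−0.0105) = 60.5952
P₀ = Σ Dₜ/(1+r)ᵗ + TV_5/(1+r)^5 = 53.9340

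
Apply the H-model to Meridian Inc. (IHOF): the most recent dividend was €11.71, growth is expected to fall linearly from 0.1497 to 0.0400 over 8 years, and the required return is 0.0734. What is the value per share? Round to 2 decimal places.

H-model: P₀ = D₀[(1+g_L) + H(g_S−g_L)]/(r−g_L), with H = 8/2 = 4.
P₀ = 11.71 × [(1+0.04) + 4×(0.1497−0.04)] / (0.0734−0.04)
   = 11.71 × 1.4788 / 0.0334 = 518.4655

€518.47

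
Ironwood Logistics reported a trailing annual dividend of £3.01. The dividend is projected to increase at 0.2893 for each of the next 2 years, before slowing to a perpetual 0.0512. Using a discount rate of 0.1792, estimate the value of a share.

Two-stage DDM. Project D₁…D_2 at 0.2893, terminal growth 0.0512, discount at r = 0.1792.
D_1 = 3.8808
D_2 = 5.0035
Terminal value at t=2: TV = D_3/(r−g) = 5.2597/(0.1792−0.0512) = 41.0913
P₀ = 3.8808/(1+0.1792)^1 + 5.0035/(1+0.1792)^2 + 41.0913/(1+0.1792)^2 = 36.4405

£36.44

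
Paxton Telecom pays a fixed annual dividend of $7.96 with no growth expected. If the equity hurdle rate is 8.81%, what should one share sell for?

Zero-growth DDM (perpetuity): P₀ = D/r = 7.96 / 0.0881 = 90.3519

$90.35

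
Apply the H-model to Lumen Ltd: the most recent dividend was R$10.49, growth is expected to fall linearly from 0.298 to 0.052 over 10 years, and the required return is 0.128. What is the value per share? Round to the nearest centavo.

H-model: P₀ = D₀[(1+g_L) + H(g_S−g_L)]/(r−g_L), with H = 10/2 = 5.
P₀ = 10.49 × [(1+0.052) + 5×(0.298−0.052)] / (0.128−0.052)
   = 10.49 × 2.2820 / 0.076 = 314.9761

R$314.98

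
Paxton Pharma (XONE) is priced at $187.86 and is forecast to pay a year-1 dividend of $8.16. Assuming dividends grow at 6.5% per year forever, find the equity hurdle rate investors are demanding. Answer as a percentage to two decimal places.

10.84%

Rearranging the constant-growth DDM: r = D₁/P₀ + g.
r = 8.1600 / 187.86 + 0.065 = 0.04344 + 0.065 = 0.10844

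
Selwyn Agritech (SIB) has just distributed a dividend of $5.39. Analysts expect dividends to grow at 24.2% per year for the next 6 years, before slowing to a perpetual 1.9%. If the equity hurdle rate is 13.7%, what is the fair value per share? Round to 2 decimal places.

$123.64

Two-stage DDM. Project D₁…D_6 at 0.242, terminal growth 0.019, discount at r = 0.137.
D_1 = 6.6944
D_2 = 8.3144
D_3 = 10.3265
D_4 = 12.8255
D_5 = 15.9293
D_6 = 19.7842
Terminal value at t=6: TV = D_7/(r−g) = 20.1601/(0.137−0.019) = 170.8482
P₀ = 6.6944/(1+0.137)^1 + 8.3144/(1+0.137)^2 + 10.3265/(1+0.137)^3 + 12.8255/(1+0.137)^4 + 15.9293/(1+0.137)^5 + 19.7842/(1+0.137)^6 + 170.8482/(1+0.137)^6 = 123.6354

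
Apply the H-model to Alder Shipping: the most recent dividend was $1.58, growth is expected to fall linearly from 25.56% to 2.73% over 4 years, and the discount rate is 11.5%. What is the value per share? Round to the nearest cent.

H-model: P₀ = D₀[(1+g_L) + H(g_S−g_L)]/(r−g_L), with H = 4/2 = 2.
P₀ = 1.58 × [(1+0.0273) + 2×(0.2556−0.0273)] / (0.115−0.0273)
   = 1.58 × 1.4839 / 0.0877 = 26.7339

$26.73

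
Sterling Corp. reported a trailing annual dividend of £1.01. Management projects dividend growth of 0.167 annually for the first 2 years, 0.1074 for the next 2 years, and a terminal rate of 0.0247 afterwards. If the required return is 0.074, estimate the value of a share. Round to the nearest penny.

£31.14

Three-stage DDM. Project D₁…D_4; terminal Gordon value at t=4 with g = 0.0247; discount at r = 0.074.
D_1 = 1.1787
D_2 = 1.3755
D_3 = 1.5232
D_4 = 1.6868
TV_4 = 1.7285/(0.074−0.0247) = 35.0608
P₀ = Σ Dₜ/(1+r)ᵗ + TV_4/(1+r)^4 = 31.1388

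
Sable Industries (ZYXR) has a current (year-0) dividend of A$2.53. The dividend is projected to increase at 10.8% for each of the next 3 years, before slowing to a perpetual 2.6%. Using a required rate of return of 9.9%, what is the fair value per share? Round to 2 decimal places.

A$44.15

Two-stage DDM. Project D₁…D_3 at 0.108, terminal growth 0.026, discount at r = 0.099.
D_1 = 2.8032
D_2 = 3.1060
D_3 = 3.4414
Terminal value at t=3: TV = D_4/(r−g) = 3.5309/(0.099−0.026) = 48.3687
P₀ = 2.8032/(1+0.099)^1 + 3.1060/(1+0.099)^2 + 3.4414/(1+0.099)^3 + 48.3687/(1+0.099)^3 = 44.1544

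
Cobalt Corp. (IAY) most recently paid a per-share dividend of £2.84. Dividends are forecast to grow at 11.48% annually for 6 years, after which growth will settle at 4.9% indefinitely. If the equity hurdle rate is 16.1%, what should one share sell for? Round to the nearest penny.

Two-stage DDM. Project D₁…D_6 at 0.1148, terminal growth 0.049, discount at r = 0.161.
D_1 = 3.1660
D_2 = 3.5295
D_3 = 3.9347
D_4 = 4.3864
D_5 = 4.8899
D_6 = 5.4513
Terminal value at t=6: TV = D_7/(r−g) = 5.7184/(0.161−0.049) = 51.0573
P₀ = 3.1660/(1+0.161)^1 + 3.5295/(1+0.161)^2 + 3.9347/(1+0.161)^3 + 4.3864/(1+0.161)^4 + 4.8899/(1+0.161)^5 + 5.4513/(1+0.161)^6 + 51.0573/(1+0.161)^6 = 35.6660

£35.67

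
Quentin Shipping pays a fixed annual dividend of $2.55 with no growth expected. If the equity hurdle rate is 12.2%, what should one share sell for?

$20.90

Zero-growth DDM (perpetuity): P₀ = D/r = 2.55 / 0.122 = 20.9016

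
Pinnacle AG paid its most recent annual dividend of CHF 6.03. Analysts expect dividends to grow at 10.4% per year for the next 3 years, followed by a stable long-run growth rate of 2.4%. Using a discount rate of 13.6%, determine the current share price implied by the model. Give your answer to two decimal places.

CHF 67.69

Two-stage DDM. Project D₁…D_3 at 0.104, terminal growth 0.024, discount at r = 0.136.
D_1 = 6.6571
D_2 = 7.3495
D_3 = 8.1138
Terminal value at t=3: TV = D_4/(r−g) = 8.3085/(0.136−0.024) = 74.1834
P₀ = 6.6571/(1+0.136)^1 + 7.3495/(1+0.136)^2 + 8.1138/(1+0.136)^3 + 74.1834/(1+0.136)^3 = 67.6923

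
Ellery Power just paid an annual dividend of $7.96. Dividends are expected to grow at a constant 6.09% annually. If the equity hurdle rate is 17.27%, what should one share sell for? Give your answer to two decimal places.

Gordon growth model: P₀ = D₁/(r − g). D₁ = 7.96 × (1 + 0.0609) = 8.4448.
P₀ = 8.4448 / (0.1727 − 0.0609) = 8.4448 / 0.1118 = 75.5346

$75.53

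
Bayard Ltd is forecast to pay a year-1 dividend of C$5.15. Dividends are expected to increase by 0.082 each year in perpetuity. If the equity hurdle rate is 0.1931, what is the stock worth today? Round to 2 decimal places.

Gordon growth model: P₀ = D₁/(r − g), with D₁ = 5.15 given directly.
P₀ = 5.1500 / (0.1931 − 0.082) = 5.1500 / 0.1111 = 46.3546

C$46.35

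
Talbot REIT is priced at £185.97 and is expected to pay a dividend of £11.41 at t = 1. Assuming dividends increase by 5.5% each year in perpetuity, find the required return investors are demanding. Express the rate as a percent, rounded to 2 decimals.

11.64%

Rearranging the constant-growth DDM: r = D₁/P₀ + g.
r = 11.4100 / 185.97 + 0.055 = 0.06135 + 0.055 = 0.11635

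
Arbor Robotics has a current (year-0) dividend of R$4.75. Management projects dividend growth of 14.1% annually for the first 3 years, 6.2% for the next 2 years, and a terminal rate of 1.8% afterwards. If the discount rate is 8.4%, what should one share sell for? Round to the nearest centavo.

Three-stage DDM. Project D₁…D_5; terminal Gordon value at t=5 with g = 0.018; discount at r = 0.084.
D_1 = 5.4198
D_2 = 6.1839
D_3 = 7.0559
D_4 = 7.4933
D_5 = 7.9579
TV_5 = 8.1012/(0.084−0.018) = 122.7449
P₀ = Σ Dₜ/(1+r)ᵗ + TV_5/(1+r)^5 = 108.5538

R$108.55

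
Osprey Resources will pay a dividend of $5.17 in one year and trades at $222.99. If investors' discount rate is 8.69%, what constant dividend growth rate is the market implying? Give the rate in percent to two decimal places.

From P₀ = D₁/(r − g), the implied growth is g = r − D₁/P₀.
g = 0.0869 − 5.17/222.99 = 0.0869 − 0.02318 = 0.06372

6.37%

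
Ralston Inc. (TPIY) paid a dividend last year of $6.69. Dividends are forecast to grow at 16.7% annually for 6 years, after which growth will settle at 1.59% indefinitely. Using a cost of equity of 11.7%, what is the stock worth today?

$134.34

Two-stage DDM. Project D₁…D_6 at 0.167, terminal growth 0.0159, discount at r = 0.117.
D_1 = 7.8072
D_2 = 9.1110
D_3 = 10.6326
D_4 = 12.4082
D_5 = 14.4804
D_6 = 16.8986
Terminal value at t=6: TV = D_7/(r−g) = 17.1673/(0.117−0.0159) = 169.8052
P₀ = 7.8072/(1+0.117)^1 + 9.1110/(1+0.117)^2 + 10.6326/(1+0.117)^3 + 12.4082/(1+0.117)^4 + 14.4804/(1+0.117)^5 + 16.8986/(1+0.117)^6 + 169.8052/(1+0.117)^6 = 134.3437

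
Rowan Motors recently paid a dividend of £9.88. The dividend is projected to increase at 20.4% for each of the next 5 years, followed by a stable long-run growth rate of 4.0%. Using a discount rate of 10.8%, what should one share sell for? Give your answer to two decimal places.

£292.76

Two-stage DDM. Project D₁…D_5 at 0.204, terminal growth 0.04, discount at r = 0.108.
D_1 = 11.8955
D_2 = 14.3222
D_3 = 17.2439
D_4 = 20.7617
D_5 = 24.9971
Terminal value at t=5: TV = D_6/(r−g) = 25.9970/(0.108−0.04) = 382.3084
P₀ = 11.8955/(1+0.108)^1 + 14.3222/(1+0.108)^2 + 17.2439/(1+0.108)^3 + 20.7617/(1+0.108)^4 + 24.9971/(1+0.108)^5 + 382.3084/(1+0.108)^5 = 292.7601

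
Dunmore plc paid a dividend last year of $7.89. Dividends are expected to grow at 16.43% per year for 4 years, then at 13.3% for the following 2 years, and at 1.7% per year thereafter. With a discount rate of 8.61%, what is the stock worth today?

$226.76

Three-stage DDM. Project D₁…D_6; terminal Gordon value at t=6 with g = 0.017; discount at r = 0.0861.
D_1 = 9.1863
D_2 = 10.6956
D_3 = 12.4529
D_4 = 14.4990
D_5 = 16.4273
D_6 = 18.6121
TV_6 = 18.9286/(0.0861−0.017) = 273.9298
P₀ = Σ Dₜ/(1+r)ᵗ + TV_6/(1+r)^6 = 226.7598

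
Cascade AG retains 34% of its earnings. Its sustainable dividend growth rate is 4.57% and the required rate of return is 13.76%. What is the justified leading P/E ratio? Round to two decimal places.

7.18

Payout ratio b = 1 − 0.34 = 0.66.
Justified leading P/E = b/(r−g) = 0.66/(0.1376−0.0457) = 7.1817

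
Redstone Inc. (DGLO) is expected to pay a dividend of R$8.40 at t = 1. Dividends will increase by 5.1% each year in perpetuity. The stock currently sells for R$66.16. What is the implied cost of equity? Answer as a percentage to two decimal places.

Rearranging the constant-growth DDM: r = D₁/P₀ + g.
r = 8.4000 / 66.16 + 0.051 = 0.12696 + 0.051 = 0.17796

17.80%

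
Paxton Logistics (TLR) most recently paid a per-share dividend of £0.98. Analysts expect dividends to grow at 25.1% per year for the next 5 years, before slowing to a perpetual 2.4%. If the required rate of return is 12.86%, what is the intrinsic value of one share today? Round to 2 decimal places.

Two-stage DDM. Project D₁…D_5 at 0.251, terminal growth 0.024, discount at r = 0.1286.
D_1 = 1.2260
D_2 = 1.5337
D_3 = 1.9187
D_4 = 2.4002
D_5 = 3.0027
Terminal value at t=5: TV = D_6/(r−g) = 3.0748/(0.1286−0.024) = 29.3955
P₀ = 1.2260/(1+0.1286)^1 + 1.5337/(1+0.1286)^2 + 1.9187/(1+0.1286)^3 + 2.4002/(1+0.1286)^4 + 3.0027/(1+0.1286)^5 + 29.3955/(1+0.1286)^5 = 22.7983

£22.80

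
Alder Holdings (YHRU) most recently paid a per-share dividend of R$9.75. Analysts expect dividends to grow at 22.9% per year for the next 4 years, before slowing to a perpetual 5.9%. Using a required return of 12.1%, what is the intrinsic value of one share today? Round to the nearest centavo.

R$289.94

Two-stage DDM. Project D₁…D_4 at 0.229, terminal growth 0.059, discount at r = 0.121.
D_1 = 11.9828
D_2 = 14.7268
D_3 = 18.0992
D_4 = 22.2440
Terminal value at t=4: TV = D_5/(r−g) = 23.5564/(0.121−0.059) = 379.9412
P₀ = 11.9828/(1+0.121)^1 + 14.7268/(1+0.121)^2 + 18.0992/(1+0.121)^3 + 22.2440/(1+0.121)^4 + 379.9412/(1+0.121)^4 = 289.9419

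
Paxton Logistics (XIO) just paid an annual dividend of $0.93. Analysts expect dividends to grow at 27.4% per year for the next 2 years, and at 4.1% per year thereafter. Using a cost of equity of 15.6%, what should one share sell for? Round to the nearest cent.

Two-stage DDM. Project D₁…D_2 at 0.274, terminal growth 0.041, discount at r = 0.156.
D_1 = 1.1848
D_2 = 1.5095
Terminal value at t=2: TV = D_3/(r−g) = 1.5713/(0.156−0.041) = 13.6639
P₀ = 1.1848/(1+0.156)^1 + 1.5095/(1+0.156)^2 + 13.6639/(1+0.156)^2 = 12.3794

$12.38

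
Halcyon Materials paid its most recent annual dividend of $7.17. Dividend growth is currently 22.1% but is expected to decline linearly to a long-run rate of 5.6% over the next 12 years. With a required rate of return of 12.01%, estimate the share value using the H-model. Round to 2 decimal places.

H-model: P₀ = D₀[(1+g_L) + H(g_S−g_L)]/(r−g_L), with H = 12/2 = 6.
P₀ = 7.17 × [(1+0.056) + 6×(0.221−0.056)] / (0.1201−0.056)
   = 7.17 × 2.0460 / 0.0641 = 228.8583

$228.86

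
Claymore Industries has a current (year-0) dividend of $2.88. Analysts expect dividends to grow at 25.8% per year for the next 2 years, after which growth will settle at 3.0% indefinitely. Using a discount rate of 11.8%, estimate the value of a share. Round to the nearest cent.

Two-stage DDM. Project D₁…D_2 at 0.258, terminal growth 0.03, discount at r = 0.118.
D_1 = 3.6230
D_2 = 4.5578
Terminal value at t=2: TV = D_3/(r−g) = 4.6945/(0.118−0.03) = 53.3468
P₀ = 3.6230/(1+0.118)^1 + 4.5578/(1+0.118)^2 + 53.3468/(1+0.118)^2 = 49.5671

$49.57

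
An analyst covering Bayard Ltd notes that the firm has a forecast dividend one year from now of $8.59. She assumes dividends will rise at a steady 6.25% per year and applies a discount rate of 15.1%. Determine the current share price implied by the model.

Gordon growth model: P₀ = D₁/(r − g), with D₁ = 8.59 given directly.
P₀ = 8.5900 / (0.151 − 0.0625) = 8.5900 / 0.0885 = 97.0621

$97.06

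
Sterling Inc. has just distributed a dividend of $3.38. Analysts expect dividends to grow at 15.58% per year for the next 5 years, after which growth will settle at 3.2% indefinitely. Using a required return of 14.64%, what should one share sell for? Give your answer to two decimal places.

$49.08

Two-stage DDM. Project D₁…D_5 at 0.1558, terminal growth 0.032, discount at r = 0.1464.
D_1 = 3.9066
D_2 = 4.5153
D_3 = 5.2187
D_4 = 6.0318
D_5 = 6.9716
Terminal value at t=5: TV = D_6/(r−g) = 7.1947/(0.1464−0.032) = 62.8903
P₀ = 3.9066/(1+0.1464)^1 + 4.5153/(1+0.1464)^2 + 5.2187/(1+0.1464)^3 + 6.0318/(1+0.1464)^4 + 6.9716/(1+0.1464)^5 + 62.8903/(1+0.1464)^5 = 49.0819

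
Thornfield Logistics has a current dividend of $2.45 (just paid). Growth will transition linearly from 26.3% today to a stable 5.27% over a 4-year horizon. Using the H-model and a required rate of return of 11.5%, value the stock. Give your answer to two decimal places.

$57.94

H-model: P₀ = D₀[(1+g_L) + H(g_S−g_L)]/(r−g_L), with H = 4/2 = 2.
P₀ = 2.45 × [(1+0.0527) + 2×(0.263−0.0527)] / (0.115−0.0527)
   = 2.45 × 1.4733 / 0.0623 = 57.9388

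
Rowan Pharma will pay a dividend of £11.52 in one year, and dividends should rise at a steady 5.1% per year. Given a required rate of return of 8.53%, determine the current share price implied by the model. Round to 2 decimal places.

Gordon growth model: P₀ = D₁/(r − g), with D₁ = 11.52 given directly.
P₀ = 11.5200 / (0.0853 − 0.051) = 11.5200 / 0.0343 = 335.8601

£335.86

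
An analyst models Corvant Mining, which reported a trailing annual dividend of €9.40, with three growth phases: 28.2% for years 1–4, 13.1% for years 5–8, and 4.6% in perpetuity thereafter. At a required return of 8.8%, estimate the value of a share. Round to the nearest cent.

€664.52

Three-stage DDM. Project D₁…D_8; terminal Gordon value at t=8 with g = 0.046; discount at r = 0.088.
D_1 = 12.0508
D_2 = 15.4491
D_3 = 19.8058
D_4 = 25.3910
D_5 = 28.7172
D_6 = 32.4792
D_7 = 36.7340
D_8 = 41.5461
TV_8 = 43.4572/(0.088−0.046) = 1034.6960
P₀ = Σ Dₜ/(1+r)ᵗ + TV_8/(1+r)^8 = 664.5216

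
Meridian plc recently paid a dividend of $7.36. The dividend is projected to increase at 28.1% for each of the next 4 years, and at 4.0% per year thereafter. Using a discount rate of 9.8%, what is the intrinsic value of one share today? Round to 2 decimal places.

$288.42

Two-stage DDM. Project D₁…D_4 at 0.281, terminal growth 0.04, discount at r = 0.098.
D_1 = 9.4282
D_2 = 12.0775
D_3 = 15.4712
D_4 = 19.8187
Terminal value at t=4: TV = D_5/(r−g) = 20.6114/(0.098−0.04) = 355.3691
P₀ = 9.4282/(1+0.098)^1 + 12.0775/(1+0.098)^2 + 15.4712/(1+0.098)^3 + 19.8187/(1+0.098)^4 + 355.3691/(1+0.098)^4 = 288.4223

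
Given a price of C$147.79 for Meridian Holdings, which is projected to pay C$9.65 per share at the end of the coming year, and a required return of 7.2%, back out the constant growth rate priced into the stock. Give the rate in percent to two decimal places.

0.67%

From P₀ = D₁/(r − g), the implied growth is g = r − D₁/P₀.
g = 0.072 − 9.65/147.79 = 0.072 − 0.06530 = 0.00670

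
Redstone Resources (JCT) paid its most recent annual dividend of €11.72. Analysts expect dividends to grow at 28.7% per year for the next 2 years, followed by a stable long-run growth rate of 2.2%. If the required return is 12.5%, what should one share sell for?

Two-stage DDM. Project D₁…D_2 at 0.287, terminal growth 0.022, discount at r = 0.125.
D_1 = 15.0836
D_2 = 19.4126
Terminal value at t=2: TV = D_3/(r−g) = 19.8397/(0.125−0.022) = 192.6187
P₀ = 15.0836/(1+0.125)^1 + 19.4126/(1+0.125)^2 + 192.6187/(1+0.125)^2 = 180.9386

€180.94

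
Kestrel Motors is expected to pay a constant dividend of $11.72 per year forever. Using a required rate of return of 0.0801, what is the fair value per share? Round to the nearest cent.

Zero-growth DDM (perpetuity): P₀ = D/r = 11.72 / 0.0801 = 146.3171

$146.32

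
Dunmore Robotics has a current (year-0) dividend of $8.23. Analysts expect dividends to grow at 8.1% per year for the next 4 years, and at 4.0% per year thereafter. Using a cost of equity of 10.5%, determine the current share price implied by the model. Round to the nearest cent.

$151.78

Two-stage DDM. Project D₁…D_4 at 0.081, terminal growth 0.04, discount at r = 0.105.
D_1 = 8.8966
D_2 = 9.6173
D_3 = 10.3963
D_4 = 11.2384
Terminal value at t=4: TV = D_5/(r−g) = 11.6879/(0.105−0.04) = 179.8136
P₀ = 8.8966/(1+0.105)^1 + 9.6173/(1+0.105)^2 + 10.3963/(1+0.105)^3 + 11.2384/(1+0.105)^4 + 179.8136/(1+0.105)^4 = 151.7782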